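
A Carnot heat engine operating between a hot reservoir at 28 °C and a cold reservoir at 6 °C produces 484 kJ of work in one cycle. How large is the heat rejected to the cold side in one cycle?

Q_C ≈ 6140 kJ

T_H = 28 °C → 28 + 273.15 = 301.15 K.
T_C = 6 °C → 6 + 273.15 = 279.15 K.
Since the cycle is reversible, η = 1 − T_C/T_H = 1 − 279.15/301.15 = 0.0731.
Since Q_C/Q_H = T_C/T_H and Q_H = W/η, Q_C = W·T_C/(T_H − T_C) = 484 × 279.15/22.00 = 6140 kJ.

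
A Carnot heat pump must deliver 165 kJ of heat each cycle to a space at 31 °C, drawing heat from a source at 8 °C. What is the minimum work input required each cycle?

T_H = 31 °C → 31 + 273.15 = 304.15 K.
T_C = 8 °C → 8 + 273.15 = 281.15 K.
COP_HP = T_H/(T_H − T_C) = 304.15/23.00 = 13.2239.
W = Q_H/COP_HP = 165/13.2239 = 12.5 kJ.

W_in ≈ 12.5 kJ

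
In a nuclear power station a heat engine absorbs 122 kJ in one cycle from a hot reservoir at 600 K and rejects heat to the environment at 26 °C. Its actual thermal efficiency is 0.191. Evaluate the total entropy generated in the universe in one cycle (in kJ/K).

T_C = 26 °C → 26 + 273.15 = 299.15 K.
W = η·Q_H = 0.191 × 122 = 23.30 kJ, so Q_C = Q_H − W = 98.70 kJ.
Reservoir entropy changes: ΔS_H = −Q_H/T_H = −122/600.00 = -0.2033 kJ/K and ΔS_C = +Q_C/T_C = 98.70/299.15 = 0.3299 kJ/K.
ΔS_univ = −Q_H/T_H + Q_C/T_C = 0.1266 kJ/K (> 0, since η = 0.191 < η_Carnot = 0.501).

ΔS_univ ≈ 0.1266 kJ/K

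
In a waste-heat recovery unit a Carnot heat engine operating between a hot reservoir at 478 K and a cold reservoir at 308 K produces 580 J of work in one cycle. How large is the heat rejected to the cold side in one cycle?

Q_C ≈ 1050 J

Carnot efficiency: η = 1 − T_C/T_H = 1 − 308.00/478.00 = 0.3556.
Since Q_C/Q_H = T_C/T_H and Q_H = W/η, Q_C = W·T_C/(T_H − T_C) = 580 × 308.00/170.00 = 1050 J.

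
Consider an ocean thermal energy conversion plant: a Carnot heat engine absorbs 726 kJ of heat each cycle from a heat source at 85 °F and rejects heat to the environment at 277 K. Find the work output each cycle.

T_H = 85 °F → (85 − 32) × 5/9 = 29.44 °C = 302.59 K.
The Carnot efficiency is η = 1 − T_C/T_H = 1 − 277.00/302.59 = 0.0846.
W = η·Q_H = 0.0846 × 726 = 61.41 kJ.

W ≈ 61.41 kJ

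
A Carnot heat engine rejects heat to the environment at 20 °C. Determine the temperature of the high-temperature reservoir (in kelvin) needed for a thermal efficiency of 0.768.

T_H ≈ 1264 K

T_C = 20 °C → 20 + 273.15 = 293.15 K.
From η = 1 − T_C/T_H, solving for T_H gives T_H = T_C/(1 − η) = 293.15/(1 − 0.768) = 1264 K.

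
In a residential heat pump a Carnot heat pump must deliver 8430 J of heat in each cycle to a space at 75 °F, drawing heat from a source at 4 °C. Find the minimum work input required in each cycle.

W_in ≈ 564.4 J

T_H = 75 °F → (75 − 32) × 5/9 = 23.89 °C = 297.04 K.
T_C = 4 °C → 4 + 273.15 = 277.15 K.
The Carnot heat-pump COP is COP_HP = T_H/(T_H − T_C) = 297.04/19.89 = 14.9349.
W = Q_H/COP_HP = 8430/14.9349 = 564.4 J.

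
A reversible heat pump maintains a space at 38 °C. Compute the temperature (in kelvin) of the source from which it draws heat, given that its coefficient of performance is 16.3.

T_H = 38 °C → 38 + 273.15 = 311.15 K.
COP_HP = T_H/(T_H − T_C) ⇒ T_C = T_H·(COP_HP − 1)/COP_HP = 311.15 × (16.3 − 1)/16.3 = 292 K.

T_C ≈ 292 K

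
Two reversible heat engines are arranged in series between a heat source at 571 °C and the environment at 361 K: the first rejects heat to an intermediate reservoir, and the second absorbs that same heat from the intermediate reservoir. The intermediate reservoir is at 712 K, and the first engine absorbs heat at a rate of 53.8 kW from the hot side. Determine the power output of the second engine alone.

T_H = 571 °C → 571 + 273.15 = 844.15 K.
Heat entering the second stage: Q_m = Q_H·(T_m/T_H) = 53.8 × 712.00/844.15 = 45.4 kW.
Second-stage efficiency η₂ = 1 − T_C/T_m = 1 − 361.00/712.00 = 0.4930, so W₂ = η₂·Q_m = 22.4 kW.

Ẇ₂ ≈ 22.4 kW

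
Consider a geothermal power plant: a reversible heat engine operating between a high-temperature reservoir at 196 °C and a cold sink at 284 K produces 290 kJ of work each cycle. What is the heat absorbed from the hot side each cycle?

T_H = 196 °C → 196 + 273.15 = 469.15 K.
Carnot efficiency: η = 1 − T_C/T_H = 1 − 284.00/469.15 = 0.3946.
Q_H = W/η = 290/0.3946 = 735 kJ.

Q_H ≈ 735 kJ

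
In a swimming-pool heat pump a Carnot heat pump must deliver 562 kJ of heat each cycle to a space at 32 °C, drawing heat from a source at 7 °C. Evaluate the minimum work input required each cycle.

W_in ≈ 46.04 kJ

T_H = 32 °C → 32 + 273.15 = 305.15 K.
T_C = 7 °C → 7 + 273.15 = 280.15 K.
COP_HP = T_H/(T_H − T_C) = 305.15/25.00 = 12.2060.
W = Q_H/COP_HP = 562/12.2060 = 46.04 kJ.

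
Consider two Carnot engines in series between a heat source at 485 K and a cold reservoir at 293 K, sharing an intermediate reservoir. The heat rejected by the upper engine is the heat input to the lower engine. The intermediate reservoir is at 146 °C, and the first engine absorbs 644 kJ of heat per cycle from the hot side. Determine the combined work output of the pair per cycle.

Two reversible stages in series are equivalent to a single Carnot engine between T_H and T_C, so η_total = 1 − T_C/T_H = 1 − 293.00/485.00 = 0.3959.
W_total = η_total · Q_H = 0.3959 × 644 = 254.9 kJ.

W_total ≈ 254.9 kJ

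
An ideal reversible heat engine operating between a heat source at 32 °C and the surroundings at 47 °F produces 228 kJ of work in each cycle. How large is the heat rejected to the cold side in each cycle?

T_H = 32 °C → 32 + 273.15 = 305.15 K.
T_C = 47 °F → (47 − 32) × 5/9 = 8.33 °C = 281.48 K.
Since the cycle is reversible, η = 1 − T_C/T_H = 1 − 281.48/305.15 = 0.0776.
Since Q_C/Q_H = T_C/T_H and Q_H = W/η, Q_C = W·T_C/(T_H − T_C) = 228 × 281.48/23.67 = 2712 kJ.

Q_C ≈ 2712 kJ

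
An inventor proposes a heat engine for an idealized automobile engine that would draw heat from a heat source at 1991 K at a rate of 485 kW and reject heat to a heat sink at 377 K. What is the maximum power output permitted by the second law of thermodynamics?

Ẇ_max ≈ 393 kW

The second-law ceiling is the Carnot efficiency, η_max = 1 − T_C/T_H = 1 − 377.00/1991.00 = 0.8106.
W_max = η_max · Q_H = 0.8106 × 485 = 393 kW.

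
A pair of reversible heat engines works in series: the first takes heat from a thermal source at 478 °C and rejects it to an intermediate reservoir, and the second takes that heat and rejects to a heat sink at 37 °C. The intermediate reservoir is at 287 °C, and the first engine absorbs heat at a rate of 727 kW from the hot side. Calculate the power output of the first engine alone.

Ẇ₁ ≈ 185 kW

T_H = 478 °C → 478 + 273.15 = 751.15 K.
T_C = 37 °C → 37 + 273.15 = 310.15 K.
T_m = 287 °C → 287 + 273.15 = 560.15 K.
First-stage efficiency η₁ = 1 − T_m/T_H = 1 − 560.15/751.15 = 0.2543.
W₁ = η₁·Q_H = 0.2543 × 727 = 185 kW.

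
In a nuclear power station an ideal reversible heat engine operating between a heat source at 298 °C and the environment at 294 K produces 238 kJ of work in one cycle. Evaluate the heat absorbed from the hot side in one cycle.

T_H = 298 °C → 298 + 273.15 = 571.15 K.
Since the cycle is reversible, η = 1 − T_C/T_H = 1 − 294.00/571.15 = 0.4852.
Q_H = W/η = 238/0.4852 = 490 kJ.

Q_H ≈ 490 kJ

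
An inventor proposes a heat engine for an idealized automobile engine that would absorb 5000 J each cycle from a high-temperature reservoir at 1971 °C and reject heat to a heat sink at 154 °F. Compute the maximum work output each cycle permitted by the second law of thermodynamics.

W_max ≈ 4240 J

T_H = 1971 °C → 1971 + 273.15 = 2244.15 K.
T_C = 154 °F → (154 − 32) × 5/9 = 67.78 °C = 340.93 K.
The second-law ceiling is the Carnot efficiency, η_max = 1 − T_C/T_H = 1 − 340.93/2244.15 = 0.8481.
W_max = η_max · Q_H = 0.8481 × 5000 = 4240 J.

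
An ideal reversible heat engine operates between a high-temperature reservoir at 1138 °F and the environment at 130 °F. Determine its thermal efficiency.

η ≈ 0.631

T_H = 1138 °F → (1138 − 32) × 5/9 = 614.44 °C = 887.59 K.
T_C = 130 °F → (130 − 32) × 5/9 = 54.44 °C = 327.59 K.
Carnot efficiency: η = 1 − T_C/T_H = 1 − 327.59/887.59 = 0.631.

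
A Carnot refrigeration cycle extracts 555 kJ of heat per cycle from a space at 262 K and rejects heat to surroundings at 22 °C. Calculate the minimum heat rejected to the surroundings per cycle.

Q_H ≈ 625 kJ

T_H = 22 °C → 22 + 273.15 = 295.15 K.
For a reversible cycle Q_H/Q_C = T_H/T_C, so Q_H = Q_C·T_H/T_C = 555 × 295.15/262.00 = 625 kJ.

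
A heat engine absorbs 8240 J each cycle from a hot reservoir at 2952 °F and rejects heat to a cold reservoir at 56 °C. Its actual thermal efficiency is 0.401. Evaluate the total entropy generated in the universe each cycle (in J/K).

ΔS_univ ≈ 10.65 J/K

T_H = 2952 °F → (2952 − 32) × 5/9 = 1622.22 °C = 1895.37 K.
T_C = 56 °C → 56 + 273.15 = 329.15 K.
W = η·Q_H = 0.401 × 8240 = 3304 J, so Q_C = Q_H − W = 4936 J.
The hot reservoir loses entropy Q_H/T_H = 8240/1895.37 = 4.347 J/K; the cold reservoir gains Q_C/T_C = 4936/329.15 = 15.00 J/K.
ΔS_univ = −Q_H/T_H + Q_C/T_C = 10.65 J/K (> 0, since η = 0.401 < η_Carnot = 0.826).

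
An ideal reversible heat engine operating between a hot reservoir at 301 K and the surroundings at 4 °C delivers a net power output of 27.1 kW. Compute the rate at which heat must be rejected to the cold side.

Q̇_C ≈ 315 kW

T_C = 4 °C → 4 + 273.15 = 277.15 K.
Since the cycle is reversible, η = 1 − T_C/T_H = 1 − 277.15/301.00 = 0.0792.
Since Q_C/Q_H = T_C/T_H and Q_H = W/η, Q_C = W·T_C/(T_H − T_C) = 27.1 × 277.15/23.85 = 315 kW.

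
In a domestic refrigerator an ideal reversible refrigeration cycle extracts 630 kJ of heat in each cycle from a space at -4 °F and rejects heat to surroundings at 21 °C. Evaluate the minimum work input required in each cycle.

T_H = 21 °C → 21 + 273.15 = 294.15 K.
T_C = -4 °F → (-4 − 32) × 5/9 = -20.00 °C = 253.15 K.
The reversible coefficient of performance is COP_R = T_C/(T_H − T_C) = 253.15/41.00 = 6.1744.
W = Q_C/COP_R = 630/6.1744 = 102 kJ.

W_in ≈ 102 kJ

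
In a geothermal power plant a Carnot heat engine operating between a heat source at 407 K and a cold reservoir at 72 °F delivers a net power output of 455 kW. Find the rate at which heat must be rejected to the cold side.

T_C = 72 °F → (72 − 32) × 5/9 = 22.22 °C = 295.37 K.
The Carnot efficiency is η = 1 − T_C/T_H = 1 − 295.37/407.00 = 0.2743.
Since Q_C/Q_H = T_C/T_H and Q_H = W/η, Q_C = W·T_C/(T_H − T_C) = 455 × 295.37/111.63 = 1200 kW.

Q̇_C ≈ 1200 kW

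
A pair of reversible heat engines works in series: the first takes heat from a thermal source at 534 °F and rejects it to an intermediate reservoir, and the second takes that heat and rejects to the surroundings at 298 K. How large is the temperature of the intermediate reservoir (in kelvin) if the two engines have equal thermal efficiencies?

T_H = 534 °F → (534 − 32) × 5/9 = 278.89 °C = 552.04 K.
Equal efficiencies require 1 − T_m/T_H = 1 − T_C/T_m, i.e. T_m/T_H = T_C/T_m, so T_m = √(T_H·T_C) = √(552.04 × 298.00) = 406 K.

T_m ≈ 406 K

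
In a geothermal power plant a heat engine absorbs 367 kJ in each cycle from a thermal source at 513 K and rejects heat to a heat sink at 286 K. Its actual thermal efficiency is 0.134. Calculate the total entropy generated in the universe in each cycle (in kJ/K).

ΔS_univ ≈ 0.396 kJ/K

W = η·Q_H = 0.134 × 367 = 49.18 kJ, so Q_C = Q_H − W = 317.8 kJ.
The hot reservoir loses entropy Q_H/T_H = 367/513.00 = 0.7154 kJ/K; the cold reservoir gains Q_C/T_C = 317.8/286.00 = 1.111 kJ/K.
ΔS_univ = −Q_H/T_H + Q_C/T_C = 0.396 kJ/K (> 0, since η = 0.134 < η_Carnot = 0.442).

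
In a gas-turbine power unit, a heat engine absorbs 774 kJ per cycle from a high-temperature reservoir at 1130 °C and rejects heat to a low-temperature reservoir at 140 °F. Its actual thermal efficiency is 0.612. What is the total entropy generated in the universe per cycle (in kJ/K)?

ΔS_univ ≈ 0.3498 kJ/K

T_H = 1130 °C → 1130 + 273.15 = 1403.15 K.
T_C = 140 °F → (140 − 32) × 5/9 = 60.00 °C = 333.15 K.
W = η·Q_H = 0.612 × 774 = 473.7 kJ, so Q_C = Q_H − W = 300.3 kJ.
The hot reservoir loses entropy Q_H/T_H = 774/1403.15 = 0.5516 kJ/K; the cold reservoir gains Q_C/T_C = 300.3/333.15 = 0.9014 kJ/K.
ΔS_univ = −Q_H/T_H + Q_C/T_C = 0.3498 kJ/K (> 0, since η = 0.612 < η_Carnot = 0.763).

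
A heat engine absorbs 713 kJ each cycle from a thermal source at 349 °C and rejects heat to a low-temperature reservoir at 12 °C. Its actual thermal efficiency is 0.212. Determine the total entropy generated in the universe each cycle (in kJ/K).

T_H = 349 °C → 349 + 273.15 = 622.15 K.
T_C = 12 °C → 12 + 273.15 = 285.15 K.
W = η·Q_H = 0.212 × 713 = 151.2 kJ, so Q_C = Q_H − W = 561.8 kJ.
Reservoir entropy changes: ΔS_H = −Q_H/T_H = −713/622.15 = -1.146 kJ/K and ΔS_C = +Q_C/T_C = 561.8/285.15 = 1.970 kJ/K.
ΔS_univ = −Q_H/T_H + Q_C/T_C = 0.824 kJ/K (> 0, since η = 0.212 < η_Carnot = 0.542).

ΔS_univ ≈ 0.824 kJ/K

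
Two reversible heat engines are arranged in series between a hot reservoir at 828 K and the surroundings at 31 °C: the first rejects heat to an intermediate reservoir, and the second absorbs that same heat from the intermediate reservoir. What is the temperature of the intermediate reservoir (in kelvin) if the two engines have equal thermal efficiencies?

T_C = 31 °C → 31 + 273.15 = 304.15 K.
Equal efficiencies require 1 − T_m/T_H = 1 − T_C/T_m, i.e. T_m/T_H = T_C/T_m, so T_m = √(T_H·T_C) = √(828.00 × 304.15) = 501.8 K.

T_m ≈ 501.8 K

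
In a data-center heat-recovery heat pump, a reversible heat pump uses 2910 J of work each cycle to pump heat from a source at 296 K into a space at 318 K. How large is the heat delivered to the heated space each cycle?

Q_H ≈ 42100 J

The Carnot heat-pump COP is COP_HP = T_H/(T_H − T_C) = 318.00/22.00 = 14.4545.
Q_H = COP_HP · W = 14.4545 × 2910 = 42100 J.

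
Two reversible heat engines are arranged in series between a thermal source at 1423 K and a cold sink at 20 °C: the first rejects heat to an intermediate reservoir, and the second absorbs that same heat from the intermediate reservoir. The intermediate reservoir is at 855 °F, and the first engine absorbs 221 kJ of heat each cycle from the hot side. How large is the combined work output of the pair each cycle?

W_total ≈ 175.5 kJ

T_C = 20 °C → 20 + 273.15 = 293.15 K.
Two reversible stages in series are equivalent to a single Carnot engine between T_H and T_C, so η_total = 1 − T_C/T_H = 1 − 293.15/1423.00 = 0.7940.
W_total = η_total · Q_H = 0.7940 × 221 = 175.5 kJ.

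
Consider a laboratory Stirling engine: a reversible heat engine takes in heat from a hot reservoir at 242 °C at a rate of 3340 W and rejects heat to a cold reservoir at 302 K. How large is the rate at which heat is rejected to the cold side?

T_H = 242 °C → 242 + 273.15 = 515.15 K.
Since the cycle is reversible, η = 1 − T_C/T_H = 1 − 302.00/515.15 = 0.4138.
For a reversible cycle Q_C/Q_H = T_C/T_H, so Q_C = 3340 × 302.00/515.15 = 1960 W.

Q̇_C ≈ 1960 W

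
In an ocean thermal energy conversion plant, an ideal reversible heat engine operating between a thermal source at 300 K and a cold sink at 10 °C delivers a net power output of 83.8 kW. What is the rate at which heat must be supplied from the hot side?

Q̇_H ≈ 1490 kW

T_C = 10 °C → 10 + 273.15 = 283.15 K.
The Carnot efficiency is η = 1 − T_C/T_H = 1 − 283.15/300.00 = 0.0562.
Q_H = W/η = 83.8/0.0562 = 1490 kW.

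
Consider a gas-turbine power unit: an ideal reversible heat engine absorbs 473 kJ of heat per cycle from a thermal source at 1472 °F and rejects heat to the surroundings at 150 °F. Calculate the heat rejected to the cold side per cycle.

T_H = 1472 °F → (1472 − 32) × 5/9 = 800.00 °C = 1073.15 K.
T_C = 150 °F → (150 − 32) × 5/9 = 65.56 °C = 338.71 K.
Carnot efficiency: η = 1 − T_C/T_H = 1 − 338.71/1073.15 = 0.6844.
For a reversible cycle Q_C/Q_H = T_C/T_H, so Q_C = 473 × 338.71/1073.15 = 149.3 kJ.

Q_C ≈ 149.3 kJ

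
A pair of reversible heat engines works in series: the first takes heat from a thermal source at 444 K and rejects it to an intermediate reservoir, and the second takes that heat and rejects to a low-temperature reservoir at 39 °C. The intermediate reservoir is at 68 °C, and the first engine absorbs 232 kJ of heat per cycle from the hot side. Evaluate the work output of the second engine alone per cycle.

W₂ ≈ 15.2 kJ

T_C = 39 °C → 39 + 273.15 = 312.15 K.
T_m = 68 °C → 68 + 273.15 = 341.15 K.
Heat entering the second stage: Q_m = Q_H·(T_m/T_H) = 232 × 341.15/444.00 = 178 kJ.
Second-stage efficiency η₂ = 1 − T_C/T_m = 1 − 312.15/341.15 = 0.0850, so W₂ = η₂·Q_m = 15.2 kJ.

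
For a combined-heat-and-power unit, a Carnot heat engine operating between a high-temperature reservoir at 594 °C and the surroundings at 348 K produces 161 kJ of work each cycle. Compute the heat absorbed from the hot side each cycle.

Q_H ≈ 268.9 kJ

T_H = 594 °C → 594 + 273.15 = 867.15 K.
The Carnot efficiency is η = 1 − T_C/T_H = 1 − 348.00/867.15 = 0.5987.
Q_H = W/η = 161/0.5987 = 268.9 kJ.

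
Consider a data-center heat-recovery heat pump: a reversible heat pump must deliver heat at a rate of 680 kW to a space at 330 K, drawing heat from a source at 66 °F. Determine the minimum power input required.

Ẇ_in ≈ 78.2 kW

T_C = 66 °F → (66 − 32) × 5/9 = 18.89 °C = 292.04 K.
The Carnot heat-pump COP is COP_HP = T_H/(T_H − T_C) = 330.00/37.96 = 8.6931.
W = Q_H/COP_HP = 680/8.6931 = 78.2 kW.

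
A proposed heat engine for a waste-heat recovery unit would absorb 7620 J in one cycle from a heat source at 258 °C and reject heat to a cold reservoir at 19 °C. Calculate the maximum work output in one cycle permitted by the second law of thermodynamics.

T_H = 258 °C → 258 + 273.15 = 531.15 K.
T_C = 19 °C → 19 + 273.15 = 292.15 K.
No engine can exceed the Carnot limit: η_max = 1 − T_C/T_H = 1 − 292.15/531.15 = 0.4500.
W_max = η_max · Q_H = 0.4500 × 7620 = 3430 J.

W_max ≈ 3430 J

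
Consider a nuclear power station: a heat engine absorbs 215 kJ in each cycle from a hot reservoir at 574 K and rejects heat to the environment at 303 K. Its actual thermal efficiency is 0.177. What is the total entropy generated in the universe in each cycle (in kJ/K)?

ΔS_univ ≈ 0.2094 kJ/K

W = η·Q_H = 0.177 × 215 = 38.05 kJ, so Q_C = Q_H − W = 176.9 kJ.
Entropy balance on the reservoirs: −Q_H/T_H = -0.3746 kJ/K, +Q_C/T_C = 0.5840 kJ/K.
ΔS_univ = −Q_H/T_H + Q_C/T_C = 0.2094 kJ/K (> 0, since η = 0.177 < η_Carnot = 0.472).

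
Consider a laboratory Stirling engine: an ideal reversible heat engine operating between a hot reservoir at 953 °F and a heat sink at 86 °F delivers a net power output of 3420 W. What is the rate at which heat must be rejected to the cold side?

Q̇_C ≈ 2150 W

T_H = 953 °F → (953 − 32) × 5/9 = 511.67 °C = 784.82 K.
T_C = 86 °F → (86 − 32) × 5/9 = 30.00 °C = 303.15 K.
Carnot efficiency: η = 1 − T_C/T_H = 1 − 303.15/784.82 = 0.6137.
Since Q_C/Q_H = T_C/T_H and Q_H = W/η, Q_C = W·T_C/(T_H − T_C) = 3420 × 303.15/481.67 = 2150 W.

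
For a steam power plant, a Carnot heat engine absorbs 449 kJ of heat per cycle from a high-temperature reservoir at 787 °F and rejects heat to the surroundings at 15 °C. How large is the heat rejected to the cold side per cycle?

T_H = 787 °F → (787 − 32) × 5/9 = 419.44 °C = 692.59 K.
T_C = 15 °C → 15 + 273.15 = 288.15 K.
Since the cycle is reversible, η = 1 − T_C/T_H = 1 − 288.15/692.59 = 0.5840.
For a reversible cycle Q_C/Q_H = T_C/T_H, so Q_C = 449 × 288.15/692.59 = 187 kJ.

Q_C ≈ 187 kJ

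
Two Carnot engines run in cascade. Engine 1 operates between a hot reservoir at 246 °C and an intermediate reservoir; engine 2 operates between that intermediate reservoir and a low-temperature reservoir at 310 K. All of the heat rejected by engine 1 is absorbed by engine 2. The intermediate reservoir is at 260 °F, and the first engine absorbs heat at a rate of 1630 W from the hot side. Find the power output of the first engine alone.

Ẇ₁ ≈ 375 W

T_H = 246 °C → 246 + 273.15 = 519.15 K.
T_m = 260 °F → (260 − 32) × 5/9 = 126.67 °C = 399.82 K.
First-stage efficiency η₁ = 1 − T_m/T_H = 1 − 399.82/519.15 = 0.2299.
W₁ = η₁·Q_H = 0.2299 × 1630 = 375 W.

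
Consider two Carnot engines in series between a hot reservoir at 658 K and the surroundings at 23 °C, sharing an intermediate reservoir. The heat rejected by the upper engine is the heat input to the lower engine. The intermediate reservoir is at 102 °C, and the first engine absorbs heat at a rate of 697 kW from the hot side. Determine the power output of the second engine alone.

Ẇ₂ ≈ 83.68 kW

T_C = 23 °C → 23 + 273.15 = 296.15 K.
T_m = 102 °C → 102 + 273.15 = 375.15 K.
Heat entering the second stage: Q_m = Q_H·(T_m/T_H) = 697 × 375.15/658.00 = 397.4 kW.
Second-stage efficiency η₂ = 1 − T_C/T_m = 1 − 296.15/375.15 = 0.2106, so W₂ = η₂·Q_m = 83.68 kW.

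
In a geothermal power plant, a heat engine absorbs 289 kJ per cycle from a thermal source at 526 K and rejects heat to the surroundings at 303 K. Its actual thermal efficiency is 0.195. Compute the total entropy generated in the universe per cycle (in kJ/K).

ΔS_univ ≈ 0.218 kJ/K

W = η·Q_H = 0.195 × 289 = 56.36 kJ, so Q_C = Q_H − W = 232.6 kJ.
Entropy balance on the reservoirs: −Q_H/T_H = -0.5494 kJ/K, +Q_C/T_C = 0.7678 kJ/K.
ΔS_univ = −Q_H/T_H + Q_C/T_C = 0.218 kJ/K (> 0, since η = 0.195 < η_Carnot = 0.424).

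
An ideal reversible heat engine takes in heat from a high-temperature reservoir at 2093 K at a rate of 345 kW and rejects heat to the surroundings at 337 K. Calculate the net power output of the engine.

Since the cycle is reversible, η = 1 − T_C/T_H = 1 − 337.00/2093.00 = 0.8390.
W = η·Q_H = 0.8390 × 345 = 289 kW.

Ẇ ≈ 289 kW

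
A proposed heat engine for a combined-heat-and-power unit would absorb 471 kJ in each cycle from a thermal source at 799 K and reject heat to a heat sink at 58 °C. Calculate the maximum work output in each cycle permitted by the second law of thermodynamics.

W_max ≈ 275.8 kJ

T_C = 58 °C → 58 + 273.15 = 331.15 K.
No engine can exceed the Carnot limit: η_max = 1 − T_C/T_H = 1 − 331.15/799.00 = 0.5855.
W_max = η_max · Q_H = 0.5855 × 471 = 275.8 kJ.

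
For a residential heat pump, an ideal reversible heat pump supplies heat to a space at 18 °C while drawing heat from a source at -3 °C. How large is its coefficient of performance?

T_H = 18 °C → 18 + 273.15 = 291.15 K.
T_C = -3 °C → -3 + 273.15 = 270.15 K.
Reversible heating COP: COP_HP = T_H/(T_H − T_C) = 291.15/(291.15 − 270.15) = 13.9.

COP_HP ≈ 13.9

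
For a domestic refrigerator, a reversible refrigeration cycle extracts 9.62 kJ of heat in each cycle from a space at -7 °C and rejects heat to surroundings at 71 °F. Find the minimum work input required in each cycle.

T_H = 71 °F → (71 − 32) × 5/9 = 21.67 °C = 294.82 K.
T_C = -7 °C → -7 + 273.15 = 266.15 K.
The reversible coefficient of performance is COP_R = T_C/(T_H − T_C) = 266.15/28.67 = 9.2843.
W = Q_C/COP_R = 9.62/9.2843 = 1.04 kJ.

W_in ≈ 1.04 kJ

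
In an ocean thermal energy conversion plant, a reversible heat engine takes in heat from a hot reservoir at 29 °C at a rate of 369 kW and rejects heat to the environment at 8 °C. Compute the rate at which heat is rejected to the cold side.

Q̇_C ≈ 343 kW

T_H = 29 °C → 29 + 273.15 = 302.15 K.
T_C = 8 °C → 8 + 273.15 = 281.15 K.
For a reversible engine, η = 1 − T_C/T_H = 1 − 281.15/302.15 = 0.0695.
For a reversible cycle Q_C/Q_H = T_C/T_H, so Q_C = 369 × 281.15/302.15 = 343 kW.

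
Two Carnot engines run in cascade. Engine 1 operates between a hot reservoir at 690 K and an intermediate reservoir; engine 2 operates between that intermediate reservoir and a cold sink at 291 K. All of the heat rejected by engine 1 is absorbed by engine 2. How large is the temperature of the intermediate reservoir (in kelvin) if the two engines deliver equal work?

T_m ≈ 490.5 K

For reversible stages Q_m = Q_H·(T_m/T_H). Setting W₁ = Q_H(1 − T_m/T_H) equal to W₂ = Q_m(1 − T_C/T_m) = Q_H·(T_m − T_C)/T_H gives T_H − T_m = T_m − T_C, so T_m = (T_H + T_C)/2 = (690.00 + 291.00)/2 = 490.5 K.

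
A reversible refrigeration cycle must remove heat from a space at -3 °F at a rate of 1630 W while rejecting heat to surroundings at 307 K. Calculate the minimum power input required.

T_C = -3 °F → (-3 − 32) × 5/9 = -19.44 °C = 253.71 K.
Carnot COP: COP_R = T_C/(T_H − T_C) = 253.71/53.29 = 4.7605.
W = Q_C/COP_R = 1630/4.7605 = 342 W.

Ẇ_in ≈ 342 W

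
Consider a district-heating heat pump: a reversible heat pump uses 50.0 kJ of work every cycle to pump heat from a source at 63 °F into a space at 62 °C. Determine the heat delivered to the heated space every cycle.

T_H = 62 °C → 62 + 273.15 = 335.15 K.
T_C = 63 °F → (63 − 32) × 5/9 = 17.22 °C = 290.37 K.
Reversible heating COP: COP_HP = T_H/(T_H − T_C) = 335.15/44.78 = 7.4847.
Q_H = COP_HP · W = 7.4847 × 50.0 = 374 kJ.

Q_H ≈ 374 kJ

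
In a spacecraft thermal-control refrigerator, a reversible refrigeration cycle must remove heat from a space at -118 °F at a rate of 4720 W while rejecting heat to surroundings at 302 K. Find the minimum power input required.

T_C = -118 °F → (-118 − 32) × 5/9 = -83.33 °C = 189.82 K.
Carnot COP: COP_R = T_C/(T_H − T_C) = 189.82/112.18 = 1.6920.
W = Q_C/COP_R = 4720/1.6920 = 2790 W.

Ẇ_in ≈ 2790 W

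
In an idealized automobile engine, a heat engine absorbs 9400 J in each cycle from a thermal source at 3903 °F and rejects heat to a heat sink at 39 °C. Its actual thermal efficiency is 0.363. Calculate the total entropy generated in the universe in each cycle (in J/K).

T_H = 3903 °F → (3903 − 32) × 5/9 = 2150.56 °C = 2423.71 K.
T_C = 39 °C → 39 + 273.15 = 312.15 K.
W = η·Q_H = 0.363 × 9400 = 3412 J, so Q_C = Q_H − W = 5988 J.
The hot reservoir loses entropy Q_H/T_H = 9400/2423.71 = 3.878 J/K; the cold reservoir gains Q_C/T_C = 5988/312.15 = 19.18 J/K.
ΔS_univ = −Q_H/T_H + Q_C/T_C = 15.30 J/K (> 0, since η = 0.363 < η_Carnot = 0.871).

ΔS_univ ≈ 15.30 J/K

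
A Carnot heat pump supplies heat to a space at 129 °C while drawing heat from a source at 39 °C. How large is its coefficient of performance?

T_H = 129 °C → 129 + 273.15 = 402.15 K.
T_C = 39 °C → 39 + 273.15 = 312.15 K.
For a reversible heat pump, COP_HP = T_H/(T_H − T_C) = 402.15/(402.15 − 312.15) = 4.47.

COP_HP ≈ 4.47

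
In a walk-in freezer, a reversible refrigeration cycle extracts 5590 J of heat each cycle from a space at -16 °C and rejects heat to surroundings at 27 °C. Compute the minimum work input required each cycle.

W_in ≈ 935 J

T_H = 27 °C → 27 + 273.15 = 300.15 K.
T_C = -16 °C → -16 + 273.15 = 257.15 K.
The reversible coefficient of performance is COP_R = T_C/(T_H − T_C) = 257.15/43.00 = 5.9802.
W = Q_C/COP_R = 5590/5.9802 = 935 J.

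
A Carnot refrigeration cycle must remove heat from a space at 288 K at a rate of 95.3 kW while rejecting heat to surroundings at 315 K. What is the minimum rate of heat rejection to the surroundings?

For a reversible cycle Q_H/Q_C = T_H/T_C, so Q_H = Q_C·T_H/T_C = 95.3 × 315.00/288.00 = 104 kW.

Q̇_H ≈ 104 kW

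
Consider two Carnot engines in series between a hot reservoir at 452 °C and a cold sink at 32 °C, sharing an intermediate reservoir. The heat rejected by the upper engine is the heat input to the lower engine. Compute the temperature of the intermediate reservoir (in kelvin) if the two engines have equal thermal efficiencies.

T_m ≈ 470 K

T_H = 452 °C → 452 + 273.15 = 725.15 K.
T_C = 32 °C → 32 + 273.15 = 305.15 K.
Equal efficiencies require 1 − T_m/T_H = 1 − T_C/T_m, i.e. T_m/T_H = T_C/T_m, so T_m = √(T_H·T_C) = √(725.15 × 305.15) = 470 K.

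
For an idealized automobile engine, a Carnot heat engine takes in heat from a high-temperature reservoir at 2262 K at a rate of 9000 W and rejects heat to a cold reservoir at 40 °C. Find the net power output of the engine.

Ẇ ≈ 7754 W

T_C = 40 °C → 40 + 273.15 = 313.15 K.
η_rev = 1 − T_C/T_H = 1 − 313.15/2262.00 = 0.8616.
W = η·Q_H = 0.8616 × 9000 = 7754 W.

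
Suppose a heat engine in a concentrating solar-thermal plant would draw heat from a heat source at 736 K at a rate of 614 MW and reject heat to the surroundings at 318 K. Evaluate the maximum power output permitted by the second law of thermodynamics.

No engine can exceed the Carnot limit: η_max = 1 − T_C/T_H = 1 − 318.00/736.00 = 0.5679.
W_max = η_max · Q_H = 0.5679 × 614 = 348.7 MW.

Ẇ_max ≈ 348.7 MW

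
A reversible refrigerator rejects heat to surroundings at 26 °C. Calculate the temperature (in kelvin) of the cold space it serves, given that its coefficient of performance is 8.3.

T_C ≈ 267.0 K

T_H = 26 °C → 26 + 273.15 = 299.15 K.
COP_R = T_C/(T_H − T_C) ⇒ T_C = T_H·COP_R/(1 + COP_R) = 299.15 × 8.3/(1 + 8.3) = 267.0 K.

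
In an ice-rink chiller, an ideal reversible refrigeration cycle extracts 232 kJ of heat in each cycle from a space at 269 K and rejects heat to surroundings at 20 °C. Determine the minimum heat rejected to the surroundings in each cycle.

T_H = 20 °C → 20 + 273.15 = 293.15 K.
For a reversible cycle Q_H/Q_C = T_H/T_C, so Q_H = Q_C·T_H/T_C = 232 × 293.15/269.00 = 253 kJ.

Q_H ≈ 253 kJ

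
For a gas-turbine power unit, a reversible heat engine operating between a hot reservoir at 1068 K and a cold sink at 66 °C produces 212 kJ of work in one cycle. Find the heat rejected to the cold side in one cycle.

T_C = 66 °C → 66 + 273.15 = 339.15 K.
Since the cycle is reversible, η = 1 − T_C/T_H = 1 − 339.15/1068.00 = 0.6824.
Since Q_C/Q_H = T_C/T_H and Q_H = W/η, Q_C = W·T_C/(T_H − T_C) = 212 × 339.15/728.85 = 98.6 kJ.

Q_C ≈ 98.6 kJ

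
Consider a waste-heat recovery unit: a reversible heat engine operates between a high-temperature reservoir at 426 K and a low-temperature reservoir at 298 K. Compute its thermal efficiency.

For a reversible engine, η = 1 − T_C/T_H = 1 − 298.00/426.00 = 0.300.

η ≈ 0.300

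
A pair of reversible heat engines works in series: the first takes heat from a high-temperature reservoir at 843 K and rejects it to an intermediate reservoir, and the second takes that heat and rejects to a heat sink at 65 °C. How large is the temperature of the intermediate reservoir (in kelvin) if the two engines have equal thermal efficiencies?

T_C = 65 °C → 65 + 273.15 = 338.15 K.
Equal efficiencies require 1 − T_m/T_H = 1 − T_C/T_m, i.e. T_m/T_H = T_C/T_m, so T_m = √(T_H·T_C) = √(843.00 × 338.15) = 534 K.

T_m ≈ 534 K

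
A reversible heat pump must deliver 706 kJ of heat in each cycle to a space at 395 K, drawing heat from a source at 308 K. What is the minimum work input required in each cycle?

W_in ≈ 155 kJ

The Carnot heat-pump COP is COP_HP = T_H/(T_H − T_C) = 395.00/87.00 = 4.5402.
W = Q_H/COP_HP = 706/4.5402 = 155 kJ.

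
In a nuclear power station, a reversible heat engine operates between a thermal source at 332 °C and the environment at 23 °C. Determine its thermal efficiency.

T_H = 332 °C → 332 + 273.15 = 605.15 K.
T_C = 23 °C → 23 + 273.15 = 296.15 K.
The Carnot efficiency is η = 1 − T_C/T_H = 1 − 296.15/605.15 = 0.5106.

η ≈ 0.5106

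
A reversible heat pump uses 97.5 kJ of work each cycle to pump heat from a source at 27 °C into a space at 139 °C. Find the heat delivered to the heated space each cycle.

Q_H ≈ 359 kJ

T_H = 139 °C → 139 + 273.15 = 412.15 K.
T_C = 27 °C → 27 + 273.15 = 300.15 K.
COP_HP = T_H/(T_H − T_C) = 412.15/112.00 = 3.6799.
Q_H = COP_HP · W = 3.6799 × 97.5 = 359 kJ.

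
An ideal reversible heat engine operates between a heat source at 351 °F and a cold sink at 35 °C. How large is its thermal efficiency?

η ≈ 0.316

T_H = 351 °F → (351 − 32) × 5/9 = 177.22 °C = 450.37 K.
T_C = 35 °C → 35 + 273.15 = 308.15 K.
η_rev = 1 − T_C/T_H = 1 − 308.15/450.37 = 0.316.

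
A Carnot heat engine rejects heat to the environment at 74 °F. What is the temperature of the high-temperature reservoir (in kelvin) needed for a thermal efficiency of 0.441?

T_C = 74 °F → (74 − 32) × 5/9 = 23.33 °C = 296.48 K.
From η = 1 − T_C/T_H, solving for T_H gives T_H = T_C/(1 − η) = 296.48/(1 − 0.441) = 530 K.

T_H ≈ 530 K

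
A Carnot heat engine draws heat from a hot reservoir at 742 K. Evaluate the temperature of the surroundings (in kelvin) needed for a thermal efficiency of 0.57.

T_C ≈ 319 K

From η = 1 − T_C/T_H, T_C = T_H·(1 − η) = 742.00 × (1 − 0.57) = 319 K.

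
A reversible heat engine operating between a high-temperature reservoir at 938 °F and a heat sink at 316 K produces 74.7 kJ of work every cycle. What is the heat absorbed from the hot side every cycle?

T_H = 938 °F → (938 − 32) × 5/9 = 503.33 °C = 776.48 K.
The Carnot efficiency is η = 1 − T_C/T_H = 1 − 316.00/776.48 = 0.5930.
Q_H = W/η = 74.7/0.5930 = 126 kJ.

Q_H ≈ 126 kJ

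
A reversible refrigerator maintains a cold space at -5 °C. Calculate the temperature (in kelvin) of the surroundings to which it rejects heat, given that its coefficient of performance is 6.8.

T_C = -5 °C → -5 + 273.15 = 268.15 K.
COP_R = T_C/(T_H − T_C) ⇒ T_H = T_C·(1 + 1/COP_R) = 268.15 × (1 + 1/6.8) = 308 K.

T_H ≈ 308 K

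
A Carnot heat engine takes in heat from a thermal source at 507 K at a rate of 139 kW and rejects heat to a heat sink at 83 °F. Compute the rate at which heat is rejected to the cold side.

Q̇_C ≈ 82.7 kW

T_C = 83 °F → (83 − 32) × 5/9 = 28.33 °C = 301.48 K.
The Carnot efficiency is η = 1 − T_C/T_H = 1 − 301.48/507.00 = 0.4054.
For a reversible cycle Q_C/Q_H = T_C/T_H, so Q_C = 139 × 301.48/507.00 = 82.7 kW.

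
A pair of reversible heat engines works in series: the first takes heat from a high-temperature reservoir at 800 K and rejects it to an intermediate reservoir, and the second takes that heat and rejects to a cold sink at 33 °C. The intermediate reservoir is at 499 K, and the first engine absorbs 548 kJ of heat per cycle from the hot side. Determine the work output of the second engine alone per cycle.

W₂ ≈ 132 kJ

T_C = 33 °C → 33 + 273.15 = 306.15 K.
Heat entering the second stage: Q_m = Q_H·(T_m/T_H) = 548 × 499.00/800.00 = 342 kJ.
Second-stage efficiency η₂ = 1 − T_C/T_m = 1 − 306.15/499.00 = 0.3865, so W₂ = η₂·Q_m = 132 kJ.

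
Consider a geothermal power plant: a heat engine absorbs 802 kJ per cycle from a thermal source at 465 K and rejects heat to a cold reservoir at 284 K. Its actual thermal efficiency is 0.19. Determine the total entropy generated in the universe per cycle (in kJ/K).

ΔS_univ ≈ 0.563 kJ/K

W = η·Q_H = 0.19 × 802 = 152.4 kJ, so Q_C = Q_H − W = 649.6 kJ.
Reservoir entropy changes: ΔS_H = −Q_H/T_H = −802/465.00 = -1.725 kJ/K and ΔS_C = +Q_C/T_C = 649.6/284.00 = 2.287 kJ/K.
ΔS_univ = −Q_H/T_H + Q_C/T_C = 0.563 kJ/K (> 0, since η = 0.19 < η_Carnot = 0.389).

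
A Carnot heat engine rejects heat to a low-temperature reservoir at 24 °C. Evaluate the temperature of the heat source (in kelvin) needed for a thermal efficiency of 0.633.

T_H ≈ 810 K

T_C = 24 °C → 24 + 273.15 = 297.15 K.
From η = 1 − T_C/T_H, solving for T_H gives T_H = T_C/(1 − η) = 297.15/(1 − 0.633) = 810 K.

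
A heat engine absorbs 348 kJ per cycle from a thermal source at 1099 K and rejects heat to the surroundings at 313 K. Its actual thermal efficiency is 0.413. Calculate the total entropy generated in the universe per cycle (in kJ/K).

W = η·Q_H = 0.413 × 348 = 143.7 kJ, so Q_C = Q_H − W = 204.3 kJ.
Reservoir entropy changes: ΔS_H = −Q_H/T_H = −348/1099.00 = -0.3167 kJ/K and ΔS_C = +Q_C/T_C = 204.3/313.00 = 0.6526 kJ/K.
ΔS_univ = −Q_H/T_H + Q_C/T_C = 0.336 kJ/K (> 0, since η = 0.413 < η_Carnot = 0.715).

ΔS_univ ≈ 0.336 kJ/K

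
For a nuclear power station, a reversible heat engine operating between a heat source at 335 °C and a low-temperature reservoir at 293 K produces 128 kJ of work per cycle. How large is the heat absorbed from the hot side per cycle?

Q_H ≈ 247.0 kJ

T_H = 335 °C → 335 + 273.15 = 608.15 K.
Since the cycle is reversible, η = 1 − T_C/T_H = 1 − 293.00/608.15 = 0.5182.
Q_H = W/η = 128/0.5182 = 247.0 kJ.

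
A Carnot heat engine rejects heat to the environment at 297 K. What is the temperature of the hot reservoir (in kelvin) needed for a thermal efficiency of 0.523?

T_H ≈ 622.6 K

From η = 1 − T_C/T_H, solving for T_H gives T_H = T_C/(1 − η) = 297.00/(1 − 0.523) = 622.6 K.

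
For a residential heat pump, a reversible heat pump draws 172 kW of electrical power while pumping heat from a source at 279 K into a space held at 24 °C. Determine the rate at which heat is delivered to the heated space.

T_H = 24 °C → 24 + 273.15 = 297.15 K.
Reversible heating COP: COP_HP = T_H/(T_H − T_C) = 297.15/18.15 = 16.3719.
Q_H = COP_HP · W = 16.3719 × 172 = 2820 kW.

Q̇_H ≈ 2820 kW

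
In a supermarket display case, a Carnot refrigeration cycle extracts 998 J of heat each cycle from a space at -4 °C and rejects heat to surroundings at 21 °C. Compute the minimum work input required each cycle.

W_in ≈ 92.7 J

T_H = 21 °C → 21 + 273.15 = 294.15 K.
T_C = -4 °C → -4 + 273.15 = 269.15 K.
Carnot COP: COP_R = T_C/(T_H − T_C) = 269.15/25.00 = 10.7660.
W = Q_C/COP_R = 998/10.7660 = 92.7 J.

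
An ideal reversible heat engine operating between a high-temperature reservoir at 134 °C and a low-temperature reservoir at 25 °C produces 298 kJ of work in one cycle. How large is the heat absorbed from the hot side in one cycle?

Q_H ≈ 1110 kJ

T_H = 134 °C → 134 + 273.15 = 407.15 K.
T_C = 25 °C → 25 + 273.15 = 298.15 K.
For a reversible engine, η = 1 − T_C/T_H = 1 − 298.15/407.15 = 0.2677.
Q_H = W/η = 298/0.2677 = 1110 kJ.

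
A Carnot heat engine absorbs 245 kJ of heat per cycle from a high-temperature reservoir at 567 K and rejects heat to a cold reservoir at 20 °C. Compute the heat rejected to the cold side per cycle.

T_C = 20 °C → 20 + 273.15 = 293.15 K.
Since the cycle is reversible, η = 1 − T_C/T_H = 1 − 293.15/567.00 = 0.4830.
For a reversible cycle Q_C/Q_H = T_C/T_H, so Q_C = 245 × 293.15/567.00 = 127 kJ.

Q_C ≈ 127 kJ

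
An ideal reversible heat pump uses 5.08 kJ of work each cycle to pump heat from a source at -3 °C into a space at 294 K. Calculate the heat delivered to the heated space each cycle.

Q_H ≈ 62.6 kJ

T_C = -3 °C → -3 + 273.15 = 270.15 K.
The Carnot heat-pump COP is COP_HP = T_H/(T_H − T_C) = 294.00/23.85 = 12.3270.
Q_H = COP_HP · W = 12.3270 × 5.08 = 62.6 kJ.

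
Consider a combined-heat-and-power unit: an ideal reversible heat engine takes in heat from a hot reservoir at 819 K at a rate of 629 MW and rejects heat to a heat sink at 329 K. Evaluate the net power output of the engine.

For a reversible engine, η = 1 − T_C/T_H = 1 − 329.00/819.00 = 0.5983.
W = η·Q_H = 0.5983 × 629 = 376 MW.

Ẇ ≈ 376 MW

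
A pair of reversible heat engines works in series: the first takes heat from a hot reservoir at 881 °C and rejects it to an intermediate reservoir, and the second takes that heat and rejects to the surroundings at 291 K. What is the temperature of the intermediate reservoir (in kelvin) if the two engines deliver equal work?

T_m ≈ 723 K

T_H = 881 °C → 881 + 273.15 = 1154.15 K.
For reversible stages Q_m = Q_H·(T_m/T_H). Setting W₁ = Q_H(1 − T_m/T_H) equal to W₂ = Q_m(1 − T_C/T_m) = Q_H·(T_m − T_C)/T_H gives T_H − T_m = T_m − T_C, so T_m = (T_H + T_C)/2 = (1154.15 + 291.00)/2 = 723 K.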